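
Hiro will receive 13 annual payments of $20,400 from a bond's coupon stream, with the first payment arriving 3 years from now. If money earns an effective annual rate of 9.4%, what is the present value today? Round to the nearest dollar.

$124,934

PV at t=2 (ordinary 13-year annuity): 20400 × a(13|0.094) = 20400 × 7.329677 = 149,525.4177
PV₀ = 149,525.4177 / (1+0.094)^2 = 149,525.4177 / 1.196836 = 124,933.9239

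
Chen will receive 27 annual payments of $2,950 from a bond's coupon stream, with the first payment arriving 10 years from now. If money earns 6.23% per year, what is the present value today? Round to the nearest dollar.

$22,110

Value one period before first payment (t=9): 2950 × [1 − (1+0.0623)^(−27)] / 0.0623 = 2950 × 12.912027 = 38,090.4783
Discount back 9 years: 38,090.4783 × (1+0.0623)^(−9) = 38,090.4783 × 0.580464 = 22,110.1553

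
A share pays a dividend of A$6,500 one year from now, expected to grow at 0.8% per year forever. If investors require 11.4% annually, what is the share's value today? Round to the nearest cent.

A$61,320.75

PV = PMT / (i − g) = 6500 / (0.114 − 0.008) = 6500 / 0.106000 = 61,320.7547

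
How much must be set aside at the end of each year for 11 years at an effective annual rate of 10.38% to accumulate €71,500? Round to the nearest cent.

€3,779.97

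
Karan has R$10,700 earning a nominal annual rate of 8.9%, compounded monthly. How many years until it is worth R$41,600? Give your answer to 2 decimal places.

Periodic rate i = 0.089/12 = 0.00741667.
(1+i)^n = 41600/10700 = 3.88785, so n = ln 3.88785 / ln 1.00742 = 183.7599 months
= 183.7599/12 years

15.31 years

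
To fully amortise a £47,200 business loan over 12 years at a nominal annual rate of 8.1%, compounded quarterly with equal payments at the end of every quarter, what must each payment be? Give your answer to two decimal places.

£1,546.65

i = 0.081/4 = 0.02025 per quarter; n = 12·4 = 48.
Annuity-PV factor = 30.517664; PMT = 47200 / 30.517664 = 1,546.6452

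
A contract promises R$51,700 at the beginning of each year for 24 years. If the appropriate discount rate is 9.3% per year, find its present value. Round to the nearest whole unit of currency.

R$535,711

PV = 51700 × [1 − (1+0.093)^(−24)] / 0.093 × (1+i) = 51700 × 10.361925 = 535,711.4985
Payments are at the start of each period, so multiply by (1+i).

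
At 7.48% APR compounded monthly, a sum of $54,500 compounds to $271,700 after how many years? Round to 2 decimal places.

Periodic rate i = 0.0748/12 = 0.00623333.
n = ln(271700/54500) / ln(1+0.00623333) = ln(4.98532) / 0.006214 = 258.5293 months
= 258.5293/12 years

21.54 years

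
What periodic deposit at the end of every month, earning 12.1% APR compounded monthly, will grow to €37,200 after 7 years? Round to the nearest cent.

With 12 periods per year: i = 0.0100833, n = 84.
FV-annuity factor = 131.183286; PMT = 37200 / 131.183286 = 283.5727

€283.57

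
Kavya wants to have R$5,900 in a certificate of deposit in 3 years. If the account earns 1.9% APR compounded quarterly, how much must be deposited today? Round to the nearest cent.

R$5,573.86

With 4 periods per year: i = 0.00475, n = 12.
Discount factor = (1+0.00475)^(−12) = 0.944722; PV = 5,900 × 0.944722 = 5,573.8571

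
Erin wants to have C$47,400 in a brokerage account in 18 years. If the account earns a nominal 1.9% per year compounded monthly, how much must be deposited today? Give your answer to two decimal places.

Periodic rate i = 0.019/12 = 0.00158333; n = 18 × 12 = 216 periods.
Discount factor = (1+0.00158333)^(−216) = 0.710540; PV = 47,400 × 0.710540 = 33,679.6128

C$33,679.61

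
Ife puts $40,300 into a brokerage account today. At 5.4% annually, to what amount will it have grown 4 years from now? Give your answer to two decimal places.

FV = PV·(1+i)^n = 40,300 × 1.234134 = 49,735.6147

$49,735.61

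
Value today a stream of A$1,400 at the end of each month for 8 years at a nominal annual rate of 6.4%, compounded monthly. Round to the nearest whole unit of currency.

Periodic rate i = 0.064/12 = 0.00533333; n = 8 × 12 = 96 periods.
PV = PMT · [1 − (1+i)^(−n)] / i = 1400 · 74.979059 = 104,970.6831

A$104,971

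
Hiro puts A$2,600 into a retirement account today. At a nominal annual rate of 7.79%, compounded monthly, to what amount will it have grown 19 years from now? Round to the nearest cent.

With 12 periods per year: i = 0.00649167, n = 228.
FV = 2,600 × (1 + 0.00649167)^228 = 11,368.2909

A$11,368.29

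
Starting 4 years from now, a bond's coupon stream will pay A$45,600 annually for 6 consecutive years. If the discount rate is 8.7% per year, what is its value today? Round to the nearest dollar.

A$160,702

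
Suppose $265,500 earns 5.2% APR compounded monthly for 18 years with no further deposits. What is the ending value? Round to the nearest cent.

$675,594.25

Periodic rate i = 0.052/12 = 0.00433333; n = 18 × 12 = 216 periods.
265,500 × (1+0.00433333)^216 = 265,500 × 2.544611 = 675,594.2543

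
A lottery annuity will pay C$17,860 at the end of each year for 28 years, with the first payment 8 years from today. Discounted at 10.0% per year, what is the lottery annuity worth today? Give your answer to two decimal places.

C$85,294.72

Value one period before first payment (t=7): 17860 × [1 − (1+0.1)^(−28)] / 0.1 = 17860 × 9.306567 = 166,215.2778
Discount back 7 years: 166,215.2778 × (1+0.1)^(−7) = 166,215.2778 × 0.513158 = 85,294.7192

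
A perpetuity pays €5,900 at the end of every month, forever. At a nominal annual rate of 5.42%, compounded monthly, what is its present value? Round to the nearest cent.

Periodic rate i = 0.0542/12 = 0.00451667.
PV = PMT / i = 5900 / 0.00451667 = 1,306,273.0627

€1,306,273.06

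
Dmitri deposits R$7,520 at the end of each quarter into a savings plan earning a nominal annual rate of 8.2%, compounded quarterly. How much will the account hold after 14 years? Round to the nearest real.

R$776,029

i = 0.082/4 = 0.0205 per quarter; n = 14·4 = 56.
Accumulation factor s(56|0.0205) = 103.195385; FV = 7520 × 103.195385 = 776,029.2942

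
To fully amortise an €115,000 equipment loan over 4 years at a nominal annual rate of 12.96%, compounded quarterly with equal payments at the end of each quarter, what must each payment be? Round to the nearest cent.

€9,324.05

With 4 periods per year: i = 0.0324, n = 16.
Annuity-PV factor = 12.333701; PMT = 115000 / 12.333701 = 9,324.0463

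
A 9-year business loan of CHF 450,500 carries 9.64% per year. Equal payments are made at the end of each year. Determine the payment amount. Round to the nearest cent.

PMT = 450500 / ( [1 − (1+0.0964)^(−9)] / 0.0964 ) = 450500 / 5.842364 = 77,109.1970

CHF 77,109.20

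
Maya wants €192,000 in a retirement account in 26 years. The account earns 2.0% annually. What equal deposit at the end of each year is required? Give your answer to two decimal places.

€5,702.25

FV-annuity factor = 33.670906; PMT = 192000 / 33.670906 = 5,702.2523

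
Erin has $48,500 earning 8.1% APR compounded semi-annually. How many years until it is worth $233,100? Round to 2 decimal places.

19.77 years

Periodic rate i = 0.081/2 = 0.0405.
(1+i)^n = 233100/48500 = 4.80619, so n = ln 4.80619 / ln 1.0405 = 39.5428 half-years
= 39.5428/2 years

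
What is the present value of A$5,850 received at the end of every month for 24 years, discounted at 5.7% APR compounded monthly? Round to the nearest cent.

A$916,982.38

Periodic rate i = 0.057/12 = 0.00475; n = 24 × 12 = 288 periods.
PV = 5850 × [1 − (1+0.00475)^(−288)] / 0.00475 = 5850 × 156.749125 = 916,982.3829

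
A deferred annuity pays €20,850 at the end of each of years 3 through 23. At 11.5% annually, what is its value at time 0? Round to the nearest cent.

€131,005.77

Value one period before first payment (t=2): 20850 × [1 − (1+0.115)^(−21)] / 0.115 = 20850 × 7.811494 = 162,869.6508
PV₀ = 162,869.6508 / (1+0.115)^2 = 162,869.6508 / 1.243225 = 131,005.7719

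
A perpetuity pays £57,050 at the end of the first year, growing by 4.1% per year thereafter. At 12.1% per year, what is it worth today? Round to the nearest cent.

£713,125.00

PV = D₁/(r − g) = 57050/(0.121 − 0.041) = 713,125.0000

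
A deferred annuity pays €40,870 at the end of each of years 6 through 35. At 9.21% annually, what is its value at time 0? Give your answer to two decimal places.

Value one period before first payment (t=5): 40870 × [1 − (1+0.0921)^(−30)] / 0.0921 = 40870 × 10.085317 = 412,186.9160
PV₀ = 412,186.9160 / (1+0.0921)^5 = 412,186.9160 / 1.553503 = 265,327.4398

€265,327.44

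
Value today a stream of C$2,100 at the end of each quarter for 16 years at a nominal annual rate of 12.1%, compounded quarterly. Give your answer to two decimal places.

C$59,113.69

i = 0.121/4 = 0.03025 per quarter; n = 16·4 = 64.
PV = 2100 × [1 − (1+0.03025)^(−64)] / 0.03025 = 2100 × 28.149375 = 59,113.6865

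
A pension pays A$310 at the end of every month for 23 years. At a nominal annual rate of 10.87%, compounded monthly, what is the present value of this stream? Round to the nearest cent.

A$31,381.95

i = 0.1087/12 = 0.00905833 per month; n = 23·12 = 276.
PV = PMT · [1 − (1+i)^(−n)] / i = 310 · 101.232108 = 31,381.9535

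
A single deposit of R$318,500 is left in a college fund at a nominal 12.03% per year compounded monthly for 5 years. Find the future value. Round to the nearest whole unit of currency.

R$579,478

Periodic rate i = 0.1203/12 = 0.010025; n = 5 × 12 = 60 periods.
318,500 × (1+0.010025)^60 = 318,500 × 1.819397 = 579,477.8598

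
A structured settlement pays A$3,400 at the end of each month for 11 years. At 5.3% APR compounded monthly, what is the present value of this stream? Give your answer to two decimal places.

A$339,534.35

Periodic rate i = 0.053/12 = 0.00441667; n = 11 × 12 = 132 periods.
Annuity factor a(132|0.00441667) = 99.863043; PV = 3400 × 99.863043 = 339,534.3468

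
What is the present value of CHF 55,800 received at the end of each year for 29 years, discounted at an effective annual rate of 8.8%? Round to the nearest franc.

Annuity factor a(29|0.088) = 10.378992; PV = 55800 × 10.378992 = 579,147.7583

CHF 579,148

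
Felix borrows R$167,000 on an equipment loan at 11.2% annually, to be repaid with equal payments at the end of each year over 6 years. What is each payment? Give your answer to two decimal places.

R$39,702.59

Annuity-PV factor = 4.206275; PMT = 167000 / 4.206275 = 39,702.5881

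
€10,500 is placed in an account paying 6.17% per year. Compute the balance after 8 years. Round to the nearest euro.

€16,951

FV = 10,500 × (1 + 0.0617)^8 = 16,951.3323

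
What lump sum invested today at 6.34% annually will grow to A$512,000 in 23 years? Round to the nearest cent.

PV = FV·(1+i)^(−n) = 512,000 × 0.243207 = 124,522.2254

A$124,522.23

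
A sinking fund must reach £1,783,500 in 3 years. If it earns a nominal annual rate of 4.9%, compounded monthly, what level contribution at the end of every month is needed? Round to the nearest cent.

£46,090.43

i = 0.049/12 = 0.00408333 per month; n = 3·12 = 36.
PMT = 1.7835e+06 / ( [(1+0.00408333)^36 − 1] / 0.00408333 ) = 1.7835e+06 / 38.695667 = 46,090.4316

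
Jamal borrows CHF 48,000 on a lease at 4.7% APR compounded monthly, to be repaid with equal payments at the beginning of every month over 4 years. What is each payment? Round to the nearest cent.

Periodic rate i = 0.047/12 = 0.00391667; n = 4 × 12 = 48 periods.
Annuity-PV factor × (1+i) = 43.851327; PMT = 48000 / 43.851327 = 1,094.6077

CHF 1,094.61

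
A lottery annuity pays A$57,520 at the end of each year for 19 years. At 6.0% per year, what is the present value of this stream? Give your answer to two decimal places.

A$641,814.86

Annuity factor a(19|0.06) = 11.158116; PV = 57520 × 11.158116 = 641,814.8606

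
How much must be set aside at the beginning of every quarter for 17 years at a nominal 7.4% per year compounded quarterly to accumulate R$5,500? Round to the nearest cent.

R$40.31

i = 0.074/4 = 0.0185 per quarter; n = 17·4 = 68.
FV-annuity factor × (1+i) = 136.433068; PMT = 5500 / 136.433068 = 40.3128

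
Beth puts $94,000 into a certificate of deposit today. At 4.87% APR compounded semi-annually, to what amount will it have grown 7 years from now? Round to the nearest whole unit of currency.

$131,645

i = 0.0487/2 = 0.02435 per half-year; n = 7·2 = 14.
94,000 × (1+0.02435)^14 = 94,000 × 1.400481 = 131,645.2090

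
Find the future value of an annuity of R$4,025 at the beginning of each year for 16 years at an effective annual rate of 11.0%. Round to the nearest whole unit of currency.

R$175,091

Accumulation factor s(16|0.11) × (1+i) = 43.500843; FV = 4025 × 43.500843 = 175,090.8923
(annuity-due: payments at period start, so ×(1+i).)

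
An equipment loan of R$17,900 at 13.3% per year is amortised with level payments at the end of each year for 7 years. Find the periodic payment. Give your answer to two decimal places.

R$4,085.25

Annuity-PV factor = 4.381620; PMT = 17900 / 4.381620 = 4,085.2468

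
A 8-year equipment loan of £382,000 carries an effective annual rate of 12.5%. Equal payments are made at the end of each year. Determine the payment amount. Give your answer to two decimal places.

Annuity-PV factor = 4.882045; PMT = 382000 / 4.882045 = 78,245.8949

£78,245.89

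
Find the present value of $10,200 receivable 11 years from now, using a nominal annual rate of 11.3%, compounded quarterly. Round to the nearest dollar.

$2,994

Periodic rate i = 0.113/4 = 0.02825; n = 11 × 4 = 44 periods.
Discount factor = (1+0.02825)^(−44) = 0.293533; PV = 10,200 × 0.293533 = 2,994.0329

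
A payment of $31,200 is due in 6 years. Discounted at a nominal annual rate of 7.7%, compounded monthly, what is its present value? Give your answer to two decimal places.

$19,685.73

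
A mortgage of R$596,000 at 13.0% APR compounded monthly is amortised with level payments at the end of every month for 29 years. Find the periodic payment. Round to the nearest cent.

R$6,612.21

With 12 periods per year: i = 0.0108333, n = 348.
PMT = 596000 / ( [1 − (1+0.0108333)^(−348)] / 0.0108333 ) = 596000 / 90.136227 = 6,612.2137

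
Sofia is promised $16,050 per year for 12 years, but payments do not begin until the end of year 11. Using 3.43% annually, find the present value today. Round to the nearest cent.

$111,154.67

PV at t=10 (ordinary 12-year annuity): 16050 × a(12|0.0343) = 16050 × 9.703266 = 155,737.4178
PV₀ = 155,737.4178 / (1+0.0343)^10 = 155,737.4178 / 1.401087 = 111,154.6723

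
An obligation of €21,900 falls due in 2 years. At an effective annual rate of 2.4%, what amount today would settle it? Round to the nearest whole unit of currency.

€20,885

PV = FV·(1+i)^(−n) = 21,900 × 0.953674 = 20,885.4675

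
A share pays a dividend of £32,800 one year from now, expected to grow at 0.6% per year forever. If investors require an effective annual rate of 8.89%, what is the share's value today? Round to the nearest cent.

PV = D₁/(r − g) = 32800/(0.0889 − 0.006) = 395,657.4186

£395,657.42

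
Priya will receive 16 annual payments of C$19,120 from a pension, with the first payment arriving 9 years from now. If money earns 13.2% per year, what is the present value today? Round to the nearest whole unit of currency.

C$46,332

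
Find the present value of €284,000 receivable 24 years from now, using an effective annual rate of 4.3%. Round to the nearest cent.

€103,393.90

PV = 284,000 / (1 + 0.043)^24 = 284,000 / 2.746777 = 103,393.9049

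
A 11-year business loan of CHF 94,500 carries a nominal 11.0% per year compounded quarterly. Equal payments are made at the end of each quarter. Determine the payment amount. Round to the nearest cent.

CHF 3,729.06

Periodic rate i = 0.11/4 = 0.0275; n = 11 × 4 = 44 periods.
Annuity-PV factor = 25.341475; PMT = 94500 / 25.341475 = 3,729.0647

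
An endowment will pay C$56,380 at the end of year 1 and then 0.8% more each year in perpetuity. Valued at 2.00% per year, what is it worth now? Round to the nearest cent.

PV = D₁/(r − g) = 56380/(0.02 − 0.008) = 4,698,333.3333

C$4,698,333.33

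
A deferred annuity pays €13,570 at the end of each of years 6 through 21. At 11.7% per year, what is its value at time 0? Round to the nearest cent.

€55,342.99

Value one period before first payment (t=5): 13570 × [1 − (1+0.117)^(−16)] / 0.117 = 13570 × 7.091672 = 96,233.9921
PV₀ = 96,233.9921 / (1+0.117)^5 = 96,233.9921 / 1.738865 = 55,342.9922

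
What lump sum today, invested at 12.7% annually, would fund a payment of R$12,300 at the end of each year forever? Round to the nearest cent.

R$96,850.39

PV = C/r = 12300/0.127 = 96,850.3937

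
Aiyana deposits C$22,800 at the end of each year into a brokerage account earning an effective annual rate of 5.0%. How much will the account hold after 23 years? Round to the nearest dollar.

Accumulation factor s(23|0.05) = 41.430475; FV = 22800 × 41.430475 = 944,614.8327

C$944,615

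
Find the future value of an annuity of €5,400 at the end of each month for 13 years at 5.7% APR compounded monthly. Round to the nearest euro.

€1,244,109

Periodic rate i = 0.057/12 = 0.00475; n = 13 × 12 = 156 periods.
FV = 5400 × [(1+0.00475)^156 − 1] / 0.00475 = 5400 × 230.390548 = 1,244,108.9566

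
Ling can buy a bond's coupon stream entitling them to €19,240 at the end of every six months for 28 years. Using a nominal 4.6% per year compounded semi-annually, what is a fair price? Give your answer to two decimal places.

€602,400.00

With 2 periods per year: i = 0.023, n = 56.
Annuity factor a(56|0.023) = 31.309771; PV = 19240 × 31.309771 = 602,399.9988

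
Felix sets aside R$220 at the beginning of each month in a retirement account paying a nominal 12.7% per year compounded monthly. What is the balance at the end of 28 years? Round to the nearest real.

Periodic rate i = 0.127/12 = 0.0105833; n = 28 × 12 = 336 periods.
FV = PMT · [(1+i)^n − 1] / i × (1+i) = 220 · 3186.869065 = 701,111.1942
(Beginning-of-period payments → annuity-due factor ×(1+i).)

R$701,111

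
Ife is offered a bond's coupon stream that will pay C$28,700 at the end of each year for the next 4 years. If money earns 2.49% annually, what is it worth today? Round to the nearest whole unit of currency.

PV = 28700 × [1 − (1+0.0249)^(−4)] / 0.0249 = 28700 × 3.762881 = 107,994.6736

C$107,995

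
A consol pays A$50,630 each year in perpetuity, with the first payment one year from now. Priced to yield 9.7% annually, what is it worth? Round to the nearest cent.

A$521,958.76

PV = C/r = 50630/0.097 = 521,958.7629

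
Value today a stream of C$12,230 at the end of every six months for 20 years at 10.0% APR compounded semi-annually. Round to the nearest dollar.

C$209,856

i = 0.1/2 = 0.05 per half-year; n = 20·2 = 40.
PV = PMT · [1 − (1+i)^(−n)] / i = 12230 · 17.159086 = 209,855.6261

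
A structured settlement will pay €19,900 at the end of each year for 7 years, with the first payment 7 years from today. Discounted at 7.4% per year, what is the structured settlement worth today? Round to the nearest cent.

PV at t=6 (ordinary 7-year annuity): 19900 × a(7|0.074) = 19900 × 5.314940 = 105,767.3002
PV₀ = 105,767.3002 / (1+0.074)^6 = 105,767.3002 / 1.534708 = 68,916.8994

€68,916.90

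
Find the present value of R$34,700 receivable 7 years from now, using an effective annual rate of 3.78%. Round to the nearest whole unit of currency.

PV = FV·(1+i)^(−n) = 34,700 × 0.771266 = 26,762.9394

R$26,763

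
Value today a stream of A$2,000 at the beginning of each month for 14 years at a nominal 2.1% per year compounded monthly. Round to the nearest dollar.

A$291,403

With 12 periods per year: i = 0.00175, n = 168.
PV = 2000 × [1 − (1+0.00175)^(−168)] / 0.00175 × (1+i) = 2000 × 145.701381 = 291,402.7611
Payments are at the start of each period, so multiply by (1+i).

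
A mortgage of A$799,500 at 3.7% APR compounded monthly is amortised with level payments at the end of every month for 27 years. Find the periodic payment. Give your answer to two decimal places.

A$3,905.54

With 12 periods per year: i = 0.00308333, n = 324.
Annuity-PV factor = 204.708998; PMT = 799500 / 204.708998 = 3,905.5440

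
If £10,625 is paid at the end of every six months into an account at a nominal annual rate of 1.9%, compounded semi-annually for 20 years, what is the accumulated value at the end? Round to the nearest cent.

£514,098.02

Periodic rate i = 0.019/2 = 0.0095; n = 20 × 2 = 40 periods.
FV = 10625 × [(1+0.0095)^40 − 1] / 0.0095 = 10625 × 48.385696 = 514,098.0230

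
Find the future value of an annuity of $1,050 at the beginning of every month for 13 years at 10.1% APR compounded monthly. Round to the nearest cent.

$339,281.64

Periodic rate i = 0.101/12 = 0.00841667; n = 13 × 12 = 156 periods.
FV = 1050 × [(1+0.00841667)^156 − 1] / 0.00841667 × (1+i) = 1050 × 323.125374 = 339,281.6429
Payments are at the start of each period, so multiply by (1+i).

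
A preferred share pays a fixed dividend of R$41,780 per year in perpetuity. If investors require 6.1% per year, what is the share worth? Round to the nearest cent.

PV = PMT / i = 41780 / 0.061 = 684,918.0328

R$684,918.03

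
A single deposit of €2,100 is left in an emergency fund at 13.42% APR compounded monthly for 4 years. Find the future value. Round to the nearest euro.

Periodic rate i = 0.1342/12 = 0.0111833; n = 4 × 12 = 48 periods.
FV = PV·(1+i)^n = 2,100 × 1.705436 = 3,581.4148

€3,581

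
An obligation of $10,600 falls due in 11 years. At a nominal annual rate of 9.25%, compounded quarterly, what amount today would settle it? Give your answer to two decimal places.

$3,876.53

i = 0.0925/4 = 0.023125 per quarter; n = 11·4 = 44.
PV = FV·(1+i)^(−n) = 10,600 × 0.365710 = 3,876.5305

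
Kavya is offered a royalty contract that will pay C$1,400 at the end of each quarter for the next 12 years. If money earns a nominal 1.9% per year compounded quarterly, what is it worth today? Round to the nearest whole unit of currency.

C$59,963

Periodic rate i = 0.019/4 = 0.00475; n = 12 × 4 = 48 periods.
PV = 1400 × [1 − (1+0.00475)^(−48)] / 0.00475 = 1400 × 42.830712 = 59,962.9971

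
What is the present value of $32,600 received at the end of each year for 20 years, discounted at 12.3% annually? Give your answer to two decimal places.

Annuity factor a(20|0.123) = 7.331168; PV = 32600 × 7.331168 = 238,996.0701

$238,996.07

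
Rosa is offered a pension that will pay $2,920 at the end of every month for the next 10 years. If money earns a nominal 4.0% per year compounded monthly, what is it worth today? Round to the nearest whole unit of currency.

$288,409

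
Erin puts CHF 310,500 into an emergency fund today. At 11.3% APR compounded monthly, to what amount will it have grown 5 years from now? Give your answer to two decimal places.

i = 0.113/12 = 0.00941667 per month; n = 5·12 = 60.
FV = PV·(1+i)^n = 310,500 × 1.754803 = 544,866.2088

CHF 544,866.21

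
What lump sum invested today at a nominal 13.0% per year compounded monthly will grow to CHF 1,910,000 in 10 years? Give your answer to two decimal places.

CHF 524,187.66

i = 0.13/12 = 0.0108333 per month; n = 10·12 = 120.
PV = FV·(1+i)^(−n) = 1,910,000 × 0.274444 = 524,187.6552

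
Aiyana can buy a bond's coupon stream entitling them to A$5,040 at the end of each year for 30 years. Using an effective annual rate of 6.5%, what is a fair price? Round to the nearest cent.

PV = 5040 × [1 − (1+0.065)^(−30)] / 0.065 = 5040 × 13.058676 = 65,815.7266

A$65,815.73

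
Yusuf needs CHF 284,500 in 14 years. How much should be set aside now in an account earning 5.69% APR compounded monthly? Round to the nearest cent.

CHF 128,511.18

i = 0.0569/12 = 0.00474167 per month; n = 14·12 = 168.
PV = 284,500 / (1 + 0.00474167)^168 = 284,500 / 2.213815 = 128,511.1808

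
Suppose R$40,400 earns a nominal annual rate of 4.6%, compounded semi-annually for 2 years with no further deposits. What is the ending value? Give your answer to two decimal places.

i = 0.046/2 = 0.023 per half-year; n = 2·2 = 4.
40,400 × (1+0.023)^4 = 40,400 × 1.095223 = 44,247.0071

R$44,247.01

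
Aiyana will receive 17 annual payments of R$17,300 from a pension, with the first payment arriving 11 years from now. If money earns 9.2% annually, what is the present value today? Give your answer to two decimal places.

PV at t=10 (ordinary 17-year annuity): 17300 × a(17|0.092) = 17300 × 8.434967 = 145,924.9271
Discount back 10 years: 145,924.9271 × (1+0.092)^(−10) = 145,924.9271 × 0.414738 = 60,520.5828

R$60,520.58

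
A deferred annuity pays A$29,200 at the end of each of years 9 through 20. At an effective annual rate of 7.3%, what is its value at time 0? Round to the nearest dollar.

PV at t=8 (ordinary 12-year annuity): 29200 × a(12|0.073) = 29200 × 7.817233 = 228,263.2153
PV₀ = 228,263.2153 / (1+0.073)^8 = 228,263.2153 / 1.757105 = 129,908.6754

A$129,909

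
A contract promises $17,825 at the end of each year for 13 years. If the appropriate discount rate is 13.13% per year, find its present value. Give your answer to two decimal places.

PV = PMT · [1 − (1+i)^(−n)] / i = 17825 · 6.084269 = 108,452.0899

$108,452.09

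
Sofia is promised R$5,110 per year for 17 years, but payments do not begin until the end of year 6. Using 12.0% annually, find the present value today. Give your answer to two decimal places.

R$20,643.73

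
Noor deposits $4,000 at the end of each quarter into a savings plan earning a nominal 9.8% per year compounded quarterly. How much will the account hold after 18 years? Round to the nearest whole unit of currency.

i = 0.098/4 = 0.0245 per quarter; n = 18·4 = 72.
FV = PMT · [(1+i)^n − 1] / i = 4000 · 192.365786 = 769,463.1444

$769,463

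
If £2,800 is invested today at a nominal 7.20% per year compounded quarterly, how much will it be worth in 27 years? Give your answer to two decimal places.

£19,227.29

With 4 periods per year: i = 0.018, n = 108.
FV = PV·(1+i)^n = 2,800 × 6.866889 = 19,227.2891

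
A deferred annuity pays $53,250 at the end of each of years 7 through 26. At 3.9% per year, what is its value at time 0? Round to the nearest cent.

$580,377.00

Value one period before first payment (t=6): 53250 × [1 − (1+0.039)^(−20)] / 0.039 = 53250 × 13.711465 = 730,135.5219
PV₀ = 730,135.5219 / (1+0.039)^6 = 730,135.5219 / 1.258037 = 580,376.9990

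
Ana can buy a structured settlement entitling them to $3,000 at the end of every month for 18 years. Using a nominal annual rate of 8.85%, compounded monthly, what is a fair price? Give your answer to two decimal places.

$323,590.49

Periodic rate i = 0.0885/12 = 0.007375; n = 18 × 12 = 216 periods.
PV = PMT · [1 − (1+i)^(−n)] / i = 3000 · 107.863498 = 323,590.4944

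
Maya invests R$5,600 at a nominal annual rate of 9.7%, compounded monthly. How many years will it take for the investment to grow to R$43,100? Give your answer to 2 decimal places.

Periodic rate i = 0.097/12 = 0.00808333.
(1+i)^n = 43100/5600 = 7.69643, so n = ln 7.69643 / ln 1.00808 = 253.4837 months
= 253.4837/12 years

21.12 years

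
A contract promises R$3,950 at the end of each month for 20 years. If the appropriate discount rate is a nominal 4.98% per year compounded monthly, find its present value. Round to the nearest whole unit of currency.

i = 0.0498/12 = 0.00415 per month; n = 20·12 = 240.
Annuity factor a(240|0.00415) = 151.779294; PV = 3950 × 151.779294 = 599,528.2119

R$599,528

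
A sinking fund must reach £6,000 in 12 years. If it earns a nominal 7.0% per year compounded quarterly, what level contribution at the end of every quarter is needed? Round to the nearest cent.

Periodic rate i = 0.07/4 = 0.0175; n = 12 × 4 = 48 periods.
PMT = 6000 / ( [(1+0.0175)^48 − 1] / 0.0175 ) = 6000 / 74.262784 = 80.7942

£80.79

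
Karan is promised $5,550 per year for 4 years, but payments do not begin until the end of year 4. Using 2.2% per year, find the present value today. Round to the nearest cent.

$19,701.60

Value one period before first payment (t=3): 5550 × [1 − (1+0.022)^(−4)] / 0.022 = 5550 × 3.789320 = 21,030.7261
Discount back 3 years: 21,030.7261 × (1+0.022)^(−3) = 21,030.7261 × 0.936801 = 19,701.6037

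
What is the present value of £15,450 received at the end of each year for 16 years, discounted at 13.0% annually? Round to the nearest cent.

£102,029.87

Annuity factor a(16|0.13) = 6.603875; PV = 15450 × 6.603875 = 102,029.8698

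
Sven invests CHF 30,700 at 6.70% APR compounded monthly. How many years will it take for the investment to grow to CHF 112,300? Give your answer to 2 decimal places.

19.41 years

Periodic rate i = 0.067/12 = 0.00558333.
n = ln(112300/30700) / ln(1+0.00558333) = ln(3.65798) / 0.005568 = 232.9305 months
= 232.9305/12 years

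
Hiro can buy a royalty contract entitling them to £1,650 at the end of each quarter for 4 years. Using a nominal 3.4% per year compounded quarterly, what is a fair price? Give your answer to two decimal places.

£24,586.08

Periodic rate i = 0.034/4 = 0.0085; n = 4 × 4 = 16 periods.
PV = 1650 × [1 − (1+0.0085)^(−16)] / 0.0085 = 1650 × 14.900654 = 24,586.0795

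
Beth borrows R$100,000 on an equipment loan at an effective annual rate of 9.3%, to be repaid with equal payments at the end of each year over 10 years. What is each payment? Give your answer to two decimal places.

R$15,788.37

Annuity-PV factor = 6.333775; PMT = 100000 / 6.333775 = 15,788.3717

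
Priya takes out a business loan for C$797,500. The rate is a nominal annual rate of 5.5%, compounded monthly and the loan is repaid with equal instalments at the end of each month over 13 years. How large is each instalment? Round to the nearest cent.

C$7,166.96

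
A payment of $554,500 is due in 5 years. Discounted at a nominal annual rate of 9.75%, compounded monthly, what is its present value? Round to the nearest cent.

$341,223.13

i = 0.0975/12 = 0.008125 per month; n = 5·12 = 60.
PV = FV·(1+i)^(−n) = 554,500 × 0.615371 = 341,223.1332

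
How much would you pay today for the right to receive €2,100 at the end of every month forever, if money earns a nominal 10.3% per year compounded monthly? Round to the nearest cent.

€244,660.19

Periodic rate i = 0.103/12 = 0.00858333.
PV = C/r = 2100/0.00858333 = 244,660.1942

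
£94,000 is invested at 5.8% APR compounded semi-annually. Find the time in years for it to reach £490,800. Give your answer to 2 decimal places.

Periodic rate i = 0.058/2 = 0.029.
n = ln(490800/94000) / ln(1+0.029) = ln(5.22128) / 0.028587 = 57.8135 half-years
= 57.8135/2 years

28.91 years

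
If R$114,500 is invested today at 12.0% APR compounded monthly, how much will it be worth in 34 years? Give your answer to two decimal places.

R$6,636,299.69

Periodic rate i = 0.12/12 = 0.01; n = 34 × 12 = 408 periods.
114,500 × (1+0.01)^408 = 114,500 × 57.958949 = 6,636,299.6870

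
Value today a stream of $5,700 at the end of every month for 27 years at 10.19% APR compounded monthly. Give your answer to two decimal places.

$627,890.02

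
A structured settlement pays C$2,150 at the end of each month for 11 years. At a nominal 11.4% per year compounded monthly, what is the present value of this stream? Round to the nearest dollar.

C$161,351

i = 0.114/12 = 0.0095 per month; n = 11·12 = 132.
Annuity factor a(132|0.0095) = 75.046827; PV = 2150 × 75.046827 = 161,350.6789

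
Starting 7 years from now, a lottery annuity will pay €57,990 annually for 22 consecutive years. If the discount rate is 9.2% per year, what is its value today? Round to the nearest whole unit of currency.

Value one period before first payment (t=6): 57990 × [1 − (1+0.092)^(−22)] / 0.092 = 57990 × 9.301680 = 539,404.4519
Discount back 6 years: 539,404.4519 × (1+0.092)^(−6) = 539,404.4519 × 0.589745 = 318,111.0069

€318,111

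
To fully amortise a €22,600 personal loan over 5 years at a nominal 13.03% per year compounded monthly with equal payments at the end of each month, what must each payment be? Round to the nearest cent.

€514.57

With 12 periods per year: i = 0.0108583, n = 60.
Annuity-PV factor = 43.920457; PMT = 22600 / 43.920457 = 514.5666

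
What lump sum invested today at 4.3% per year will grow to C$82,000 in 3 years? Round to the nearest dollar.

C$72,270

PV = 82,000 / (1 + 0.043)^3 = 82,000 / 1.134627 = 72,270.4780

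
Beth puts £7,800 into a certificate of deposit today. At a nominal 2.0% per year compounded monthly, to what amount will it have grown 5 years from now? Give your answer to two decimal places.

Periodic rate i = 0.02/12 = 0.00166667; n = 5 × 12 = 60 periods.
FV = 7,800 × (1 + 0.00166667)^60 = 8,619.6156

£8,619.62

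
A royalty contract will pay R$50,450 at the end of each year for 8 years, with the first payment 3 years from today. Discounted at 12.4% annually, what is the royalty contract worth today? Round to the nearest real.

R$195,629

PV at t=2 (ordinary 8-year annuity): 50450 × a(8|0.124) = 50450 × 4.898976 = 247,153.3386
Discount back 2 years: 247,153.3386 × (1+0.124)^(−2) = 247,153.3386 × 0.791530 = 195,629.2811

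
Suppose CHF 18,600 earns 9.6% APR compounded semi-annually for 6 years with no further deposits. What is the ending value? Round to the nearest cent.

Periodic rate i = 0.096/2 = 0.048; n = 6 × 2 = 12 periods.
FV = PV·(1+i)^n = 18,600 × 1.755235 = 32,647.3801

CHF 32,647.38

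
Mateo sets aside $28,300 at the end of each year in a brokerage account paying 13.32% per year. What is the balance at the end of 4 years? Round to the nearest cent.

$137,892.66

FV = 28300 × [(1+0.1332)^4 − 1] / 0.1332 = 28300 × 4.872532 = 137,892.6620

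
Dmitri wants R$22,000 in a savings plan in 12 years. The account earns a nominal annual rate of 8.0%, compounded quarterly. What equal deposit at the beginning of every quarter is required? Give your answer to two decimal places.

R$271.80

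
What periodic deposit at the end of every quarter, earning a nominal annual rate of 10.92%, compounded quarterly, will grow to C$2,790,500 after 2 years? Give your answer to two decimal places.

i = 0.1092/4 = 0.0273 per quarter; n = 2·4 = 8.
FV-annuity factor = 8.807592; PMT = 2.7905e+06 / 8.807592 = 316,828.9349

C$316,828.93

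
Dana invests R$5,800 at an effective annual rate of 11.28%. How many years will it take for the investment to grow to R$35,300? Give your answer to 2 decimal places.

16.90 years

n = ln(35300/5800) / ln(1+0.1128) = ln(6.08621) / 0.106879 = 16.8978 years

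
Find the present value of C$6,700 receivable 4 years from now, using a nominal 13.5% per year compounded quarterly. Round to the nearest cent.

C$3,939.37

With 4 periods per year: i = 0.03375, n = 16.
PV = 6,700 / (1 + 0.03375)^16 = 6,700 / 1.700781 = 3,939.3670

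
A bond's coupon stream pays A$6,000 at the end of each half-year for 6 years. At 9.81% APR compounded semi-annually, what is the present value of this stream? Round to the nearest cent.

A$53,465.59

Periodic rate i = 0.0981/2 = 0.04905; n = 6 × 2 = 12 periods.
PV = 6000 × [1 − (1+0.04905)^(−12)] / 0.04905 = 6000 × 8.910932 = 53,465.5919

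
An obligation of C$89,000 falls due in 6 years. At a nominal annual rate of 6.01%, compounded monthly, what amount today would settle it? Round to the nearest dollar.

C$62,112

Periodic rate i = 0.0601/12 = 0.00500833; n = 6 × 12 = 72 periods.
Discount factor = (1+0.00500833)^(−72) = 0.697886; PV = 89,000 × 0.697886 = 62,111.8237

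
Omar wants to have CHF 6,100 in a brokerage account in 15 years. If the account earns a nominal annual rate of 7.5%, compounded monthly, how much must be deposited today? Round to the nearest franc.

CHF 1,987

i = 0.075/12 = 0.00625 per month; n = 15·12 = 180.
PV = 6,100 / (1 + 0.00625)^180 = 6,100 / 3.069452 = 1,987.3256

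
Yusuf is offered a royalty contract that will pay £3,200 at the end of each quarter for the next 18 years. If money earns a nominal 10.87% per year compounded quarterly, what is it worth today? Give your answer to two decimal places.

£100,671.64

i = 0.1087/4 = 0.027175 per quarter; n = 18·4 = 72.
PV = 3200 × [1 − (1+0.027175)^(−72)] / 0.027175 = 3200 × 31.459887 = 100,671.6387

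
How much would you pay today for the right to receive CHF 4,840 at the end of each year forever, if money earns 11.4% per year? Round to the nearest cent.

CHF 42,456.14

PV = C/r = 4840/0.114 = 42,456.1404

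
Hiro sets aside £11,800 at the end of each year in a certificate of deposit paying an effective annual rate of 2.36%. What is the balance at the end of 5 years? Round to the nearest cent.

FV = PMT · [(1+i)^n − 1] / i = 11800 · 5.241636 = 61,851.3005

£61,851.30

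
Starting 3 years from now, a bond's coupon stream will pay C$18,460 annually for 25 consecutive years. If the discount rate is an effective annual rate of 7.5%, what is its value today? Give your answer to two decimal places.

C$178,061.76

Value one period before first payment (t=2): 18460 × [1 − (1+0.075)^(−25)] / 0.075 = 18460 × 11.146946 = 205,772.6206
Discount back 2 years: 205,772.6206 × (1+0.075)^(−2) = 205,772.6206 × 0.865333 = 178,061.7593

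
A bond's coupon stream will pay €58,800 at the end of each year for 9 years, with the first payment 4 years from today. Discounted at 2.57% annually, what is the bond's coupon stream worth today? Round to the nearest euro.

€432,901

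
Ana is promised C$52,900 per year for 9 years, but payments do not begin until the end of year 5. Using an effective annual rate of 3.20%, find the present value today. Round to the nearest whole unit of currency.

C$359,763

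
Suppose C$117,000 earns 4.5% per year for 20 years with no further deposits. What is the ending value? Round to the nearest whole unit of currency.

C$282,171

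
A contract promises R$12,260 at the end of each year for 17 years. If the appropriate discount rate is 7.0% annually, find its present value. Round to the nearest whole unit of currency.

PV = 12260 × [1 − (1+0.07)^(−17)] / 0.07 = 12260 × 9.763223 = 119,697.1139

R$119,697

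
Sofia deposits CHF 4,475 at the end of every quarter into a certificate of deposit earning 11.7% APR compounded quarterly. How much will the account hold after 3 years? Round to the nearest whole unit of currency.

Periodic rate i = 0.117/4 = 0.02925; n = 3 × 4 = 12 periods.
Accumulation factor s(12|0.02925) = 14.131711; FV = 4475 × 14.131711 = 63,239.4078

CHF 63,239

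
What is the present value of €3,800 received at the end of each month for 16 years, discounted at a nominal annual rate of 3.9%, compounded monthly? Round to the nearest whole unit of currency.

i = 0.039/12 = 0.00325 per month; n = 16·12 = 192.
PV = PMT · [1 − (1+i)^(−n)] / i = 3800 · 142.664814 = 542,126.2916

€542,126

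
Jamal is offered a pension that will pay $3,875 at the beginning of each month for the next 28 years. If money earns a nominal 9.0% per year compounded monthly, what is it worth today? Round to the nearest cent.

$478,263.41

With 12 periods per year: i = 0.0075, n = 336.
PV = PMT · [1 − (1+i)^(−n)] / i × (1+i) = 3875 · 123.422815 = 478,263.4090
(Beginning-of-period payments → annuity-due factor ×(1+i).)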